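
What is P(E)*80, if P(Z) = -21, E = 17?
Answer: -1680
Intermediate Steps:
P(E)*80 = -21*80 = -1680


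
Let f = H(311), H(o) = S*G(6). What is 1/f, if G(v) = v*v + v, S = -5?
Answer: -1/210 ≈ -0.0047619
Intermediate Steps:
G(v) = v + v**2 (G(v) = v**2 + v = v + v**2)
H(o) = -210 (H(o) = -30*(1 + 6) = -30*7 = -5*42 = -210)
f = -210
1/f = 1/(-210) = -1/210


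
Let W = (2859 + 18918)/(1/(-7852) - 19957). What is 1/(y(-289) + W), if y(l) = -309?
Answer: -156702365/48592023789 ≈ -0.0032249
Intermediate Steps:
W = -170993004/156702365 (W = 21777/(-1/7852 - 19957) = 21777/(-156702365/7852) = 21777*(-7852/156702365) = -170993004/156702365 ≈ -1.0912)
1/(y(-289) + W) = 1/(-309 - 170993004/156702365) = 1/(-48592023789/156702365) = -156702365/48592023789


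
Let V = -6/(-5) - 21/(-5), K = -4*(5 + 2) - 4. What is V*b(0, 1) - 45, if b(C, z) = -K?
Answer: 639/5 ≈ 127.80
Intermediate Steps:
K = -32 (K = -4*7 - 4 = -28 - 4 = -32)
V = 27/5 (V = -6*(-1/5) - 21*(-1/5) = 6/5 + 21/5 = 27/5 ≈ 5.4000)
b(C, z) = 32 (b(C, z) = -1*(-32) = 32)
V*b(0, 1) - 45 = (27/5)*32 - 45 = 864/5 - 45 = 639/5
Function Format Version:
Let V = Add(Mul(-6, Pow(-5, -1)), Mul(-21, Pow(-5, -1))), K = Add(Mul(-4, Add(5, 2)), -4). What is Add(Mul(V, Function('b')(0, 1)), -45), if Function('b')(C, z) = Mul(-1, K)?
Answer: Rational(639, 5) ≈ 127.80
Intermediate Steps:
K = -32 (K = Add(Mul(-4, 7), -4) = Add(-28, -4) = -32)
V = Rational(27, 5) (V = Add(Mul(-6, Rational(-1, 5)), Mul(-21, Rational(-1, 5))) = Add(Rational(6, 5), Rational(21, 5)) = Rational(27, 5) ≈ 5.4000)
Function('b')(C, z) = 32 (Function('b')(C, z) = Mul(-1, -32) = 32)
Add(Mul(V, Function('b')(0, 1)), -45) = Add(Mul(Rational(27, 5), 32), -45) = Add(Rational(864, 5), -45) = Rational(639, 5)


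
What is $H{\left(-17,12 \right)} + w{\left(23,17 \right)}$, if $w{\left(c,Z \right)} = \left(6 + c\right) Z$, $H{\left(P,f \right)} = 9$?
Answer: $502$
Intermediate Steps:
$w{\left(c,Z \right)} = Z \left(6 + c\right)$
$H{\left(-17,12 \right)} + w{\left(23,17 \right)} = 9 + 17 \left(6 + 23\right) = 9 + 17 \cdot 29 = 9 + 493 = 502$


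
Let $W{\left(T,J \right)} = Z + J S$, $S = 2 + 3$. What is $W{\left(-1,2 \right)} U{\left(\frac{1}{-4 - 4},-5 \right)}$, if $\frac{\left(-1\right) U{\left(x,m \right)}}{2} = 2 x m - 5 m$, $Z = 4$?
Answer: $-735$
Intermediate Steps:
$S = 5$
$U{\left(x,m \right)} = 10 m - 4 m x$ ($U{\left(x,m \right)} = - 2 \left(2 x m - 5 m\right) = - 2 \left(2 m x - 5 m\right) = - 2 \left(- 5 m + 2 m x\right) = 10 m - 4 m x$)
$W{\left(T,J \right)} = 4 + 5 J$ ($W{\left(T,J \right)} = 4 + J 5 = 4 + 5 J$)
$W{\left(-1,2 \right)} U{\left(\frac{1}{-4 - 4},-5 \right)} = \left(4 + 5 \cdot 2\right) 2 \left(-5\right) \left(5 - \frac{2}{-4 - 4}\right) = \left(4 + 10\right) 2 \left(-5\right) \left(5 - \frac{2}{-8}\right) = 14 \cdot 2 \left(-5\right) \left(5 - - \frac{1}{4}\right) = 14 \cdot 2 \left(-5\right) \left(5 + \frac{1}{4}\right) = 14 \cdot 2 \left(-5\right) \frac{21}{4} = 14 \left(- \frac{105}{2}\right) = -735$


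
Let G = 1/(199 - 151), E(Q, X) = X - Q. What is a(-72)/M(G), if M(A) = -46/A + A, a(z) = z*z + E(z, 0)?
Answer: -252288/105983 ≈ -2.3805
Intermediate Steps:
a(z) = z² - z (a(z) = z*z + (0 - z) = z² - z)
G = 1/48 ≈ 0.020833
M(A) = A - 46/A
a(-72)/M(G) = (-72*(-1 - 72))/(1/48 - 46/1/48) = (-72*(-73))/(1/48 - 46*48) = 5256/(1/48 - 2208) = 5256/(-105983/48) = 5256*(-48/105983) = -252288/105983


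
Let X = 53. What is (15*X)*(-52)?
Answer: -41340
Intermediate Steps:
(15*X)*(-52) = (15*53)*(-52) = 795*(-52) = -41340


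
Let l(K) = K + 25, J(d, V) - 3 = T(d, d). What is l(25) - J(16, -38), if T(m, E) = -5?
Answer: 52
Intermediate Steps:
J(d, V) = -2 (J(d, V) = 3 - 5 = -2)
l(K) = 25 + K
l(25) - J(16, -38) = (25 + 25) - 1*(-2) = 50 + 2 = 52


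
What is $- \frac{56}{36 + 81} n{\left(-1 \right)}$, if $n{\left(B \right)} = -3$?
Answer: $\frac{56}{39} \approx 1.4359$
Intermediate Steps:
$- \frac{56}{36 + 81} n{\left(-1 \right)} = - \frac{56}{36 + 81} \left(-3\right) = - \frac{56}{117} \left(-3\right) = \left(-56\right) \frac{1}{117} \left(-3\right) = \left(- \frac{56}{117}\right) \left(-3\right) = \frac{56}{39}$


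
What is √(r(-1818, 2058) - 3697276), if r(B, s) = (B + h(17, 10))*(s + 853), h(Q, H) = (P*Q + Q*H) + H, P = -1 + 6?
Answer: I*√8218059 ≈ 2866.7*I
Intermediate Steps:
P = 5
h(Q, H) = H + 5*Q + H*Q (h(Q, H) = (5*Q + Q*H) + H = (5*Q + H*Q) + H = H + 5*Q + H*Q)
r(B, s) = (265 + B)*(853 + s) (r(B, s) = (B + (10 + 5*17 + 10*17))*(s + 853) = (B + (10 + 85 + 170))*(853 + s) = (B + 265)*(853 + s) = (265 + B)*(853 + s))
√(r(-1818, 2058) - 3697276) = √((226045 + 265*2058 + 853*(-1818) - 1818*2058) - 3697276) = √((226045 + 545370 - 1550754 - 3741444) - 3697276) = √(-4520783 - 3697276) = √(-8218059) = I*√8218059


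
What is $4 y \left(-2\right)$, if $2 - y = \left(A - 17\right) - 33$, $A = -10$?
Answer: $-496$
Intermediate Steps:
$y = 62$ ($y = 2 - \left(\left(-10 - 17\right) - 33\right) = 2 - \left(-27 - 33\right) = 2 - -60 = 2 + 60 = 62$)
$4 y \left(-2\right) = 4 \cdot 62 \left(-2\right) = 248 \left(-2\right) = -496$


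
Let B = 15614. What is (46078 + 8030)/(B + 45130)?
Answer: 4509/5062 ≈ 0.89075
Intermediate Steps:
(46078 + 8030)/(B + 45130) = (46078 + 8030)/(15614 + 45130) = 54108/60744 = 54108*(1/60744) = 4509/5062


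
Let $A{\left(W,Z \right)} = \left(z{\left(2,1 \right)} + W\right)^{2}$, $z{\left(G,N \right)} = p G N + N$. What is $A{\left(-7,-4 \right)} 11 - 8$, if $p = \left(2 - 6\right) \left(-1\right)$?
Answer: $36$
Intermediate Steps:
$p = 4$ ($p = \left(2 - 6\right) \left(-1\right) = \left(-4\right) \left(-1\right) = 4$)
$z{\left(G,N \right)} = N + 4 G N$ ($z{\left(G,N \right)} = 4 G N + N = N + 4 G N$)
$A{\left(W,Z \right)} = \left(9 + W\right)^{2}$ ($A{\left(W,Z \right)} = \left(1 \left(1 + 4 \cdot 2\right) + W\right)^{2} = \left(1 \left(1 + 8\right) + W\right)^{2} = \left(1 \cdot 9 + W\right)^{2} = \left(9 + W\right)^{2}$)
$A{\left(-7,-4 \right)} 11 - 8 = \left(9 - 7\right)^{2} \cdot 11 - 8 = 2^{2} \cdot 11 - 8 = 4 \cdot 11 - 8 = 44 - 8 = 36$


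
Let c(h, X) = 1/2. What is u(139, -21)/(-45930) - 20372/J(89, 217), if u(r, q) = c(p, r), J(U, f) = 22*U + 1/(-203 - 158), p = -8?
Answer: -675565969957/64930046820 ≈ -10.405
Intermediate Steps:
c(h, X) = ½
J(U, f) = -1/361 + 22*U (J(U, f) = 22*U + 1/(-361) = 22*U - 1/361 = -1/361 + 22*U)
u(r, q) = ½
u(139, -21)/(-45930) - 20372/J(89, 217) = (½)/(-45930) - 20372/(-1/361 + 22*89) = (½)*(-1/45930) - 20372/(-1/361 + 1958) = -1/91860 - 20372/706837/361 = -1/91860 - 20372*361/706837 = -1/91860 - 7354292/706837 = -675565969957/64930046820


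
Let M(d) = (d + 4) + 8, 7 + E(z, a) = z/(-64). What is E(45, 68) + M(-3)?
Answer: 83/64 ≈ 1.2969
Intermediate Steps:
E(z, a) = -7 - z/64 (E(z, a) = -7 + z/(-64) = -7 + z*(-1/64) = -7 - z/64)
M(d) = 12 + d (M(d) = (4 + d) + 8 = 12 + d)
E(45, 68) + M(-3) = (-7 - 1/64*45) + (12 - 3) = (-7 - 45/64) + 9 = -493/64 + 9 = 83/64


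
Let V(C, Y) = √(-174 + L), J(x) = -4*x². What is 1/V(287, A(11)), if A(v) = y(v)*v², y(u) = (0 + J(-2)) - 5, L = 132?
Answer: -I*√42/42 ≈ -0.1543*I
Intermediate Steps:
y(u) = -21 (y(u) = (0 - 4*(-2)²) - 5 = (0 - 4*4) - 5 = (0 - 16) - 5 = -16 - 5 = -21)
A(v) = -21*v²
V(C, Y) = I*√42 (V(C, Y) = √(-174 + 132) = √(-42) = I*√42)
1/V(287, A(11)) = 1/(I*√42) = -I*√42/42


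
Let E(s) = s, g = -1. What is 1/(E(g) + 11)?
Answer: ⅒ ≈ 0.10000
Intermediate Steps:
1/(E(g) + 11) = 1/(-1 + 11) = 1/10 = ⅒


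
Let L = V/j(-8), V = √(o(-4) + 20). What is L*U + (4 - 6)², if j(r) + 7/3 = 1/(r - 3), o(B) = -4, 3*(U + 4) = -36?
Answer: 152/5 ≈ 30.400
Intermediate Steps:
U = -16 (U = -4 + (⅓)*(-36) = -4 - 12 = -16)
j(r) = -7/3 + 1/(-3 + r) (j(r) = -7/3 + 1/(r - 3) = -7/3 + 1/(-3 + r))
V = 4 (V = √(-4 + 20) = √16 = 4)
L = -33/20 (L = 4/(((24 - 7*(-8))/(3*(-3 - 8)))) = 4/(((⅓)*(24 + 56)/(-11))) = 4/(((⅓)*(-1/11)*80)) = 4/(-80/33) = 4*(-33/80) = -33/20 ≈ -1.6500)
L*U + (4 - 6)² = -33/20*(-16) + (4 - 6)² = 132/5 + (-2)² = 132/5 + 4 = 152/5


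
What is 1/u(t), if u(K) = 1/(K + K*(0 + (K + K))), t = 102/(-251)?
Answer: -4794/63001 ≈ -0.076094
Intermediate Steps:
t = -102/251 (t = 102*(-1/251) = -102/251 ≈ -0.40637)
u(K) = 1/(K + 2*K²) (u(K) = 1/(K + K*(0 + 2*K)) = 1/(K + K*(2*K)) = 1/(K + 2*K²))
1/u(t) = 1/(1/((-102/251)*(1 + 2*(-102/251)))) = 1/(-251/(102*(1 - 204/251))) = 1/(-251/(102*47/251)) = 1/(-251/102*251/47) = 1/(-63001/4794) = -4794/63001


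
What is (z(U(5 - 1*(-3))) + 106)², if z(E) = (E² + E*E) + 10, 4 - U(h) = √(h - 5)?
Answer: 24484 - 4928*√3 ≈ 15948.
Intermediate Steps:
U(h) = 4 - √(-5 + h) (U(h) = 4 - √(h - 5) = 4 - √(-5 + h))
z(E) = 10 + 2*E² (z(E) = (E² + E²) + 10 = 2*E² + 10 = 10 + 2*E²)
(z(U(5 - 1*(-3))) + 106)² = ((10 + 2*(4 - √(-5 + (5 - 1*(-3))))²) + 106)² = ((10 + 2*(4 - √(-5 + (5 + 3)))²) + 106)² = ((10 + 2*(4 - √(-5 + 8))²) + 106)² = ((10 + 2*(4 - √3)²) + 106)² = (116 + 2*(4 - √3)²)²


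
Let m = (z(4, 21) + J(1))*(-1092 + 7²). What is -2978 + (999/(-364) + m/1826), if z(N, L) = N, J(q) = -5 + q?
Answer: -1084991/364 ≈ -2980.7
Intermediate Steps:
m = 0 (m = (4 + (-5 + 1))*(-1092 + 7²) = (4 - 4)*(-1092 + 49) = 0*(-1043) = 0)
-2978 + (999/(-364) + m/1826) = -2978 + (999/(-364) + 0/1826) = -2978 + (999*(-1/364) + 0*(1/1826)) = -2978 + (-999/364 + 0) = -2978 - 999/364 = -1084991/364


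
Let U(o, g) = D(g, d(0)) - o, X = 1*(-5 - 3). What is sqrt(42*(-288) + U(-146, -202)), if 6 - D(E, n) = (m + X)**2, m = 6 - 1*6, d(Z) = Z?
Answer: 2*I*sqrt(3002) ≈ 109.58*I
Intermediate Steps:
m = 0 (m = 6 - 6 = 0)
X = -8 (X = 1*(-8) = -8)
D(E, n) = -58 (D(E, n) = 6 - (0 - 8)**2 = 6 - 1*(-8)**2 = 6 - 1*64 = 6 - 64 = -58)
U(o, g) = -58 - o
sqrt(42*(-288) + U(-146, -202)) = sqrt(42*(-288) + (-58 - 1*(-146))) = sqrt(-12096 + (-58 + 146)) = sqrt(-12096 + 88) = sqrt(-12008) = 2*I*sqrt(3002)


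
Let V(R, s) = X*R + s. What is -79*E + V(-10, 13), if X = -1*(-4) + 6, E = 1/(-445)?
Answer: -38636/445 ≈ -86.823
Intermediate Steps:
E = -1/445 ≈ -0.0022472
X = 10 (X = 4 + 6 = 10)
V(R, s) = s + 10*R (V(R, s) = 10*R + s = s + 10*R)
-79*E + V(-10, 13) = -79*(-1/445) + (13 + 10*(-10)) = 79/445 + (13 - 100) = 79/445 - 87 = -38636/445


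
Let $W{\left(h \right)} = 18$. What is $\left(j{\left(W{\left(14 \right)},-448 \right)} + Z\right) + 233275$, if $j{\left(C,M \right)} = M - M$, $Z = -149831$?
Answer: $83444$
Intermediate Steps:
$j{\left(C,M \right)} = 0$
$\left(j{\left(W{\left(14 \right)},-448 \right)} + Z\right) + 233275 = \left(0 - 149831\right) + 233275 = -149831 + 233275 = 83444$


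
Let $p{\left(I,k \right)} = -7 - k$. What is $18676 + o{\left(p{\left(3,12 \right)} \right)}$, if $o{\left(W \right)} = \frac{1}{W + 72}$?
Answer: $\frac{989829}{53} \approx 18676.0$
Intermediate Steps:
$o{\left(W \right)} = \frac{1}{72 + W}$
$18676 + o{\left(p{\left(3,12 \right)} \right)} = 18676 + \frac{1}{72 - 19} = 18676 + \frac{1}{53} = \frac{989829}{53}$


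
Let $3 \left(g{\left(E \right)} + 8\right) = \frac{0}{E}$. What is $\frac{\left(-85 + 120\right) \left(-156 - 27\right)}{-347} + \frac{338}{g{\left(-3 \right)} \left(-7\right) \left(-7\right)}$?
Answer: $\frac{1196737}{68012} \approx 17.596$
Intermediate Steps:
$g{\left(E \right)} = -8$ ($g{\left(E \right)} = -8 + \frac{0 \frac{1}{E}}{3} = -8 + \frac{1}{3} \cdot 0 = -8 + 0 = -8$)
$\frac{\left(-85 + 120\right) \left(-156 - 27\right)}{-347} + \frac{338}{g{\left(-3 \right)} \left(-7\right) \left(-7\right)} = \frac{\left(-85 + 120\right) \left(-156 - 27\right)}{-347} + \frac{338}{\left(-8\right) \left(-7\right) \left(-7\right)} = 35 \left(-183\right) \left(- \frac{1}{347}\right) + \frac{338}{56 \left(-7\right)} = \left(-6405\right) \left(- \frac{1}{347}\right) + \frac{338}{-392} = \frac{6405}{347} + 338 \left(- \frac{1}{392}\right) = \frac{6405}{347} - \frac{169}{196} = \frac{1196737}{68012}$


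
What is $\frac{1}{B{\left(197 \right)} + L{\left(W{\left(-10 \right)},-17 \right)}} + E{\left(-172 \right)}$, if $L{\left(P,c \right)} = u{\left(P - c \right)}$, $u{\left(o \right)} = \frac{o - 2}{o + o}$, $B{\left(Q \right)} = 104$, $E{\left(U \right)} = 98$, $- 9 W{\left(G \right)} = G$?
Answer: $\frac{3337128}{34049} \approx 98.01$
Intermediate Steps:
$W{\left(G \right)} = - \frac{G}{9}$
$u{\left(o \right)} = \frac{-2 + o}{2 o}$
$L{\left(P,c \right)} = \frac{-2 + P - c}{2 \left(P - c\right)}$ ($L{\left(P,c \right)} = \frac{-2 + \left(P - c\right)}{2 \left(P - c\right)} = \frac{-2 + P - c}{2 \left(P - c\right)}$)
$\frac{1}{B{\left(197 \right)} + L{\left(W{\left(-10 \right)},-17 \right)}} + E{\left(-172 \right)} = \frac{1}{104 + \frac{-2 - - \frac{10}{9} - -17}{2 \left(\left(- \frac{1}{9}\right) \left(-10\right) - -17\right)}} + 98 = \frac{1}{104 + \frac{-2 + \frac{10}{9} + 17}{2 \left(\frac{10}{9} + 17\right)}} + 98 = \frac{1}{104 + \frac{1}{2} \frac{1}{\frac{163}{9}} \cdot \frac{145}{9}} + 98 = \frac{1}{104 + \frac{1}{2} \cdot \frac{9}{163} \cdot \frac{145}{9}} + 98 = \frac{1}{104 + \frac{145}{326}} + 98 = \frac{1}{\frac{34049}{326}} + 98 = \frac{326}{34049} + 98 = \frac{3337128}{34049}$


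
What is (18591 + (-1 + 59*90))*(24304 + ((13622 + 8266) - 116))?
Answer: 1101216400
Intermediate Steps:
(18591 + (-1 + 59*90))*(24304 + ((13622 + 8266) - 116)) = (18591 + (-1 + 5310))*(24304 + (21888 - 116)) = (18591 + 5309)*(24304 + 21772) = 23900*46076 = 1101216400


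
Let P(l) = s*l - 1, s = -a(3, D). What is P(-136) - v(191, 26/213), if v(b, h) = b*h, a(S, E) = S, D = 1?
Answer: 81725/213 ≈ 383.69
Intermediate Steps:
s = -3 (s = -1*3 = -3)
P(l) = -1 - 3*l (P(l) = -3*l - 1 = -1 - 3*l)
P(-136) - v(191, 26/213) = (-1 - 3*(-136)) - 191*26/213 = (-1 + 408) - 191*26*(1/213) = 407 - 191*26/213 = 407 - 1*4966/213 = 407 - 4966/213 = 81725/213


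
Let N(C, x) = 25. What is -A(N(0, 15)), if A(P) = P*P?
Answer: -625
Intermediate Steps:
A(P) = P**2
-A(N(0, 15)) = -1*25**2 = -1*625 = -625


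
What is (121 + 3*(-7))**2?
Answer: 10000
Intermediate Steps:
(121 + 3*(-7))**2 = (121 - 21)**2 = 100**2 = 10000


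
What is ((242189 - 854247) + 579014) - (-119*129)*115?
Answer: 1732321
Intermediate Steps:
((242189 - 854247) + 579014) - (-119*129)*115 = (-612058 + 579014) - (-15351)*115 = -33044 - 1*(-1765365) = -33044 + 1765365 = 1732321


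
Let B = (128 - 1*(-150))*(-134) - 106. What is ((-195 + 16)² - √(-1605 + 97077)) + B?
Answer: -5317 - 12*√663 ≈ -5626.0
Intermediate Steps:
B = -37358 (B = (128 + 150)*(-134) - 106 = 278*(-134) - 106 = -37252 - 106 = -37358)
((-195 + 16)² - √(-1605 + 97077)) + B = ((-195 + 16)² - √(-1605 + 97077)) - 37358 = ((-179)² - √95472) - 37358 = (32041 - 12*√663) - 37358 = -5317 - 12*√663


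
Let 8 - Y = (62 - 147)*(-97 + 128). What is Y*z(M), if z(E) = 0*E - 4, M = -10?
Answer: -10572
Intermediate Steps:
z(E) = -4 (z(E) = 0 - 4 = -4)
Y = 2643 (Y = 8 - (62 - 147)*(-97 + 128) = 8 - (-85)*31 = 8 - 1*(-2635) = 8 + 2635 = 2643)
Y*z(M) = 2643*(-4) = -10572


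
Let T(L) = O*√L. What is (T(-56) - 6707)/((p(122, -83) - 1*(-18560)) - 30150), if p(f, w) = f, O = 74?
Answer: 6707/11468 - 37*I*√14/2867 ≈ 0.58484 - 0.048288*I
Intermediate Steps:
T(L) = 74*√L
(T(-56) - 6707)/((p(122, -83) - 1*(-18560)) - 30150) = (74*√(-56) - 6707)/((122 - 1*(-18560)) - 30150) = (74*(2*I*√14) - 6707)/((122 + 18560) - 30150) = (148*I*√14 - 6707)/(18682 - 30150) = (-6707 + 148*I*√14)/(-11468) = (-6707 + 148*I*√14)*(-1/11468) = 6707/11468 - 37*I*√14/2867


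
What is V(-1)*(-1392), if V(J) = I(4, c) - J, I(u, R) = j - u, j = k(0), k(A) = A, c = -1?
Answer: 4176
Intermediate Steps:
j = 0
I(u, R) = -u (I(u, R) = 0 - u = -u)
V(J) = -4 - J (V(J) = -1*4 - J = -4 - J)
V(-1)*(-1392) = (-4 - 1*(-1))*(-1392) = (-4 + 1)*(-1392) = -3*(-1392) = 4176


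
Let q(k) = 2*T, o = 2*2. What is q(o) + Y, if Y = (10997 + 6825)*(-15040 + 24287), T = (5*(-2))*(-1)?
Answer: 164800054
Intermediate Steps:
T = 10 (T = -10*(-1) = 10)
o = 4
q(k) = 20 (q(k) = 2*10 = 20)
Y = 164800034 (Y = 17822*9247 = 164800034)
q(o) + Y = 20 + 164800034 = 164800054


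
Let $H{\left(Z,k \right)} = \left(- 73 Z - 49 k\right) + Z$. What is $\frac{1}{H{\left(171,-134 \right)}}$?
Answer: $- \frac{1}{5746} \approx -0.00017403$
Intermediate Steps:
$H{\left(Z,k \right)} = - 72 Z - 49 k$
$\frac{1}{H{\left(171,-134 \right)}} = \frac{1}{\left(-72\right) 171 - -6566} = \frac{1}{-12312 + 6566} = \frac{1}{-5746} = - \frac{1}{5746}$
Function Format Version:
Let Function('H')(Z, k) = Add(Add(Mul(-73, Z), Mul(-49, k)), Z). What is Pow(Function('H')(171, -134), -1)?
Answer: Rational(-1, 5746) ≈ -0.00017403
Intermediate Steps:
Function('H')(Z, k) = Add(Mul(-72, Z), Mul(-49, k))
Pow(Function('H')(171, -134), -1) = Pow(Add(Mul(-72, 171), Mul(-49, -134)), -1) = Pow(Add(-12312, 6566), -1) = Pow(-5746, -1) = Rational(-1, 5746)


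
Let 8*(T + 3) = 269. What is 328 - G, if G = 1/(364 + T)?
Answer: 1035488/3157 ≈ 328.00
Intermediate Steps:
T = 245/8 (T = -3 + (⅛)*269 = -3 + 269/8 = 245/8 ≈ 30.625)
G = 8/3157 (G = 1/(364 + 245/8) = 1/(3157/8) = 8/3157 ≈ 0.0025341)
328 - G = 328 - 1*8/3157 = 328 - 8/3157 = 1035488/3157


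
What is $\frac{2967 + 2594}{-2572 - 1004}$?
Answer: $- \frac{5561}{3576} \approx -1.5551$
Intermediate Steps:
$\frac{2967 + 2594}{-2572 - 1004} = \frac{5561}{-2572 - 1004} = \frac{5561}{-3576} = 5561 \left(- \frac{1}{3576}\right) = - \frac{5561}{3576}$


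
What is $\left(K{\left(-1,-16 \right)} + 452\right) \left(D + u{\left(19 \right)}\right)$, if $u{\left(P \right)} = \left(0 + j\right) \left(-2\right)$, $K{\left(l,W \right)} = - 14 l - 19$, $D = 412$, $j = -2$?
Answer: $185952$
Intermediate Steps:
$K{\left(l,W \right)} = -19 - 14 l$
$u{\left(P \right)} = 4$ ($u{\left(P \right)} = \left(0 - 2\right) \left(-2\right) = \left(-2\right) \left(-2\right) = 4$)
$\left(K{\left(-1,-16 \right)} + 452\right) \left(D + u{\left(19 \right)}\right) = \left(\left(-19 - -14\right) + 452\right) \left(412 + 4\right) = \left(\left(-19 + 14\right) + 452\right) 416 = \left(-5 + 452\right) 416 = 447 \cdot 416 = 185952$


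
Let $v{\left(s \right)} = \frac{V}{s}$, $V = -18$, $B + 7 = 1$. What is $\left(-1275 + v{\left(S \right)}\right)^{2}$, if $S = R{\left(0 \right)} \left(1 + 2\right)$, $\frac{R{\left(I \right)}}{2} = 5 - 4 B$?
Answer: $\frac{1367372484}{841} \approx 1.6259 \cdot 10^{6}$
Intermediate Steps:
$B = -6$ ($B = -7 + 1 = -6$)
$R{\left(I \right)} = 58$ ($R{\left(I \right)} = 2 \left(5 - -24\right) = 2 \left(5 + 24\right) = 2 \cdot 29 = 58$)
$S = 174$ ($S = 58 \left(1 + 2\right) = 58 \cdot 3 = 174$)
$v{\left(s \right)} = - \frac{18}{s}$
$\left(-1275 + v{\left(S \right)}\right)^{2} = \left(-1275 - \frac{18}{174}\right)^{2} = \left(-1275 - \frac{3}{29}\right)^{2} = \left(- \frac{36978}{29}\right)^{2} = \frac{1367372484}{841}$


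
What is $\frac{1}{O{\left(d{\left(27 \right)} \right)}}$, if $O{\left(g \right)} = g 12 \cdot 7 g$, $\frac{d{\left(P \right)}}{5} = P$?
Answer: $\frac{1}{1530900} \approx 6.5321 \cdot 10^{-7}$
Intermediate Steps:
$d{\left(P \right)} = 5 P$
$O{\left(g \right)} = 84 g^{2}$ ($O{\left(g \right)} = 12 g 7 g = 84 g^{2}$)
$\frac{1}{O{\left(d{\left(27 \right)} \right)}} = \frac{1}{84 \left(5 \cdot 27\right)^{2}} = \frac{1}{84 \cdot 135^{2}} = \frac{1}{84 \cdot 18225} = \frac{1}{1530900}$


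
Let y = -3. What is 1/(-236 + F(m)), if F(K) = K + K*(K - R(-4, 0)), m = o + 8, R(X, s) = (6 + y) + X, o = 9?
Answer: 1/87 ≈ 0.011494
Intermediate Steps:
R(X, s) = 3 + X (R(X, s) = (6 - 3) + X = 3 + X)
m = 17 (m = 9 + 8 = 17)
F(K) = K + K*(1 + K) (F(K) = K + K*(K - (3 - 4)) = K + K*(K - 1*(-1)) = K + K*(K + 1) = K + K*(1 + K))
1/(-236 + F(m)) = 1/(-236 + 17*(2 + 17)) = 1/(-236 + 17*19) = 1/(-236 + 323) = 1/87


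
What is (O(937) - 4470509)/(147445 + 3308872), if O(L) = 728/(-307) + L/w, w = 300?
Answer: -411733809641/318326795700 ≈ -1.2934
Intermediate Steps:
O(L) = -728/307 + L/300 (O(L) = 728/(-307) + L/300 = 728*(-1/307) + L*(1/300) = -728/307 + L/300)
(O(937) - 4470509)/(147445 + 3308872) = ((-728/307 + (1/300)*937) - 4470509)/(147445 + 3308872) = ((-728/307 + 937/300) - 4470509)/3456317 = (69259/92100 - 4470509)*(1/3456317) = -411733809641/92100*1/3456317 = -411733809641/318326795700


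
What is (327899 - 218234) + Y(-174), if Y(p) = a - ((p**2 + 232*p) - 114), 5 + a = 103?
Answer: 119969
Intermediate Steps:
a = 98 (a = -5 + 103 = 98)
Y(p) = 212 - p**2 - 232*p (Y(p) = 98 - ((p**2 + 232*p) - 114) = 98 - (-114 + p**2 + 232*p) = 98 + (114 - p**2 - 232*p) = 212 - p**2 - 232*p)
(327899 - 218234) + Y(-174) = (327899 - 218234) + (212 - 1*(-174)**2 - 232*(-174)) = 109665 + (212 - 1*30276 + 40368) = 109665 + (212 - 30276 + 40368) = 109665 + 10304 = 119969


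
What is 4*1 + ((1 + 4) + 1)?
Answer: 10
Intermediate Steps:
4*1 + ((1 + 4) + 1) = 4 + (5 + 1) = 4 + 6 = 10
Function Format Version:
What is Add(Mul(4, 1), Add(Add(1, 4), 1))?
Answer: 10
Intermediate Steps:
Add(Mul(4, 1), Add(Add(1, 4), 1)) = Add(4, Add(5, 1)) = Add(4, 6) = 10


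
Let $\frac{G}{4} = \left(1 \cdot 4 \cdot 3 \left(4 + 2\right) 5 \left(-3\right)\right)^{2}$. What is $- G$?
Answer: $-4665600$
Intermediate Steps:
$G = 4665600$ ($G = 4 \left(1 \cdot 4 \cdot 3 \left(4 + 2\right) 5 \left(-3\right)\right)^{2} = 4 \left(4 \cdot 3 \cdot 6 \cdot 5 \left(-3\right)\right)^{2} = 4 \left(12 \cdot 30 \left(-3\right)\right)^{2} = 4 \left(12 \left(-90\right)\right)^{2} = 4 \left(-1080\right)^{2} = 4 \cdot 1166400 = 4665600$)
$- G = \left(-1\right) 4665600 = -4665600$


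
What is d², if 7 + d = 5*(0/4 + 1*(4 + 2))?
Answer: 529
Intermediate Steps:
d = 23 (d = -7 + 5*(0/4 + 1*(4 + 2)) = -7 + 5*(0*(¼) + 1*6) = -7 + 5*(0 + 6) = -7 + 5*6 = -7 + 30 = 23)
d² = 23² = 529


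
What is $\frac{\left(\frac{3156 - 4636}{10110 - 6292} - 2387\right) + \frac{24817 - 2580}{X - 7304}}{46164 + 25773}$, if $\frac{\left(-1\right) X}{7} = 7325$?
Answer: $- \frac{267017590250}{8044521271407} \approx -0.033192$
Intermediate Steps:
$X = -51275$ ($X = \left(-7\right) 7325 = -51275$)
$\frac{\left(\frac{3156 - 4636}{10110 - 6292} - 2387\right) + \frac{24817 - 2580}{X - 7304}}{46164 + 25773} = \frac{\left(\frac{3156 - 4636}{10110 - 6292} - 2387\right) + \frac{24817 - 2580}{-51275 - 7304}}{46164 + 25773} = \frac{\left(\frac{3156 - 4636}{3818} - 2387\right) + \frac{22237}{-58579}}{71937} = \left(\left(\left(-1480\right) \frac{1}{3818} - 2387\right) + 22237 \left(- \frac{1}{58579}\right)\right) \frac{1}{71937} = \left(\left(- \frac{740}{1909} - 2387\right) - \frac{22237}{58579}\right) \frac{1}{71937} = \left(- \frac{4557523}{1909} - \frac{22237}{58579}\right) \frac{1}{71937} = \left(- \frac{267017590250}{111827311}\right) \frac{1}{71937} = - \frac{267017590250}{8044521271407}$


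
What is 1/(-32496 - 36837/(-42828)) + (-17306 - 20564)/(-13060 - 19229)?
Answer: 5855818469342/4992962340771 ≈ 1.1728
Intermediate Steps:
1/(-32496 - 36837/(-42828)) + (-17306 - 20564)/(-13060 - 19229) = 1/(-32496 - 36837*(-1/42828)) - 37870/(-32289) = 1/(-32496 + 12279/14276) - 37870*(-1/32289) = 1/(-463900617/14276) + 37870/32289 = -14276/463900617 + 37870/32289 = 5855818469342/4992962340771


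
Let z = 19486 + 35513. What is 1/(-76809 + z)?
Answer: -1/21810 ≈ -4.5851e-5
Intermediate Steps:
z = 54999
1/(-76809 + z) = 1/(-76809 + 54999) = 1/(-21810) = -1/21810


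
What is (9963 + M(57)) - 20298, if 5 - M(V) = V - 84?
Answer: -10303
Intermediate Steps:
M(V) = 89 - V (M(V) = 5 - (V - 84) = 5 - (-84 + V) = 5 + (84 - V) = 89 - V)
(9963 + M(57)) - 20298 = (9963 + (89 - 1*57)) - 20298 = (9963 + (89 - 57)) - 20298 = (9963 + 32) - 20298 = 9995 - 20298 = -10303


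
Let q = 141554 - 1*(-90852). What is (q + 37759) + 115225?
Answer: 385390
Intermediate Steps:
q = 232406 (q = 141554 + 90852 = 232406)
(q + 37759) + 115225 = (232406 + 37759) + 115225 = 270165 + 115225 = 385390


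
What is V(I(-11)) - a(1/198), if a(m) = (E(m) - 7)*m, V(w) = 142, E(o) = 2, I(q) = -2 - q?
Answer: 28121/198 ≈ 142.03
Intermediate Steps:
a(m) = -5*m (a(m) = (2 - 7)*m = -5*m)
V(I(-11)) - a(1/198) = 142 - (-5)/198 = 142 - 1*(-5/198) = 142 + 5/198 = 28121/198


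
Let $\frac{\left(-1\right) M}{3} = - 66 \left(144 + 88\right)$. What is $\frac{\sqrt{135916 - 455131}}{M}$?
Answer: $\frac{i \sqrt{319215}}{45936} \approx 0.0123 i$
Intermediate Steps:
$M = 45936$ ($M = - 3 \left(- 66 \left(144 + 88\right)\right) = - 3 \left(\left(-66\right) 232\right) = \left(-3\right) \left(-15312\right) = 45936$)
$\frac{\sqrt{135916 - 455131}}{M} = \frac{\sqrt{135916 - 455131}}{45936} = \sqrt{-319215} \cdot \frac{1}{45936} = i \sqrt{319215} \cdot \frac{1}{45936} = \frac{i \sqrt{319215}}{45936}$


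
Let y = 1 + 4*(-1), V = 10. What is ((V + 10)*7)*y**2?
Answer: 1260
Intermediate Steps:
y = -3 (y = 1 - 4 = -3)
((V + 10)*7)*y**2 = ((10 + 10)*7)*(-3)**2 = (20*7)*9 = 140*9 = 1260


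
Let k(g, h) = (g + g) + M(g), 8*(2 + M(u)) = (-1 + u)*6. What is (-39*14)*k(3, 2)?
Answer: -3003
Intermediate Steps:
M(u) = -11/4 + 3*u/4 (M(u) = -2 + ((-1 + u)*6)/8 = -2 + (-6 + 6*u)/8 = -2 + (-¾ + 3*u/4) = -11/4 + 3*u/4)
k(g, h) = -11/4 + 11*g/4 (k(g, h) = (g + g) + (-11/4 + 3*g/4) = 2*g + (-11/4 + 3*g/4) = -11/4 + 11*g/4)
(-39*14)*k(3, 2) = (-39*14)*(-11/4 + (11/4)*3) = -546*(-11/4 + 33/4) = -546*11/2 = -3003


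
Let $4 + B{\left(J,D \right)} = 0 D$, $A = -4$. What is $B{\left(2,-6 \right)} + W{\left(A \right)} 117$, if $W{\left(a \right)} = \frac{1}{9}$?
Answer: $9$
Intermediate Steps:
$W{\left(a \right)} = \frac{1}{9}$
$B{\left(J,D \right)} = -4$ ($B{\left(J,D \right)} = -4 + 0 D = -4 + 0 = -4$)
$B{\left(2,-6 \right)} + W{\left(A \right)} 117 = -4 + \frac{1}{9} \cdot 117 = -4 + 13 = 9$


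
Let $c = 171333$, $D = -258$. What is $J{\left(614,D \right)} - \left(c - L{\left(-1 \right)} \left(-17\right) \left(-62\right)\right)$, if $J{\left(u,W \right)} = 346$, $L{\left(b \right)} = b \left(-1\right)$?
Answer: $-169933$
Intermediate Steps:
$L{\left(b \right)} = - b$
$J{\left(614,D \right)} - \left(c - L{\left(-1 \right)} \left(-17\right) \left(-62\right)\right) = 346 - \left(171333 - \left(-1\right) \left(-1\right) \left(-17\right) \left(-62\right)\right) = 346 - \left(171333 - 1 \left(-17\right) \left(-62\right)\right) = 346 - \left(171333 - \left(-17\right) \left(-62\right)\right) = 346 - \left(171333 - 1054\right) = 346 - 170279 = -169933$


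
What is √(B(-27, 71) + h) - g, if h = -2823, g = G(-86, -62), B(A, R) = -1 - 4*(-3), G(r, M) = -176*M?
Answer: -10912 + 2*I*√703 ≈ -10912.0 + 53.028*I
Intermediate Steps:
B(A, R) = 11 (B(A, R) = -1 + 12 = 11)
g = 10912 (g = -176*(-62) = 10912)
√(B(-27, 71) + h) - g = √(11 - 2823) - 1*10912 = √(-2812) - 10912 = 2*I*√703 - 10912 = -10912 + 2*I*√703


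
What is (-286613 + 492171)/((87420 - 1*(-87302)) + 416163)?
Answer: 205558/590885 ≈ 0.34788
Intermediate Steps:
(-286613 + 492171)/((87420 - 1*(-87302)) + 416163) = 205558/((87420 + 87302) + 416163) = 205558/(174722 + 416163) = 205558/590885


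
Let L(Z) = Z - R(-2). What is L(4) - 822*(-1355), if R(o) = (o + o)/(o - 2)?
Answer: 1113813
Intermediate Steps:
R(o) = 2*o/(-2 + o) (R(o) = (2*o)/(-2 + o) = 2*o/(-2 + o))
L(Z) = -1 + Z (L(Z) = Z - 2*(-2)/(-2 - 2) = Z - 2*(-2)/(-4) = Z - 2*(-2)*(-1)/4 = Z - 1*1 = Z - 1 = -1 + Z)
L(4) - 822*(-1355) = (-1 + 4) - 822*(-1355) = 3 + 1113810 = 1113813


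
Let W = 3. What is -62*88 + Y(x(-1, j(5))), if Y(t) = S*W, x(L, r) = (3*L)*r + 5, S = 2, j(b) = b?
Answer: -5450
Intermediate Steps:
x(L, r) = 5 + 3*L*r (x(L, r) = 3*L*r + 5 = 5 + 3*L*r)
Y(t) = 6 (Y(t) = 2*3 = 6)
-62*88 + Y(x(-1, j(5))) = -62*88 + 6 = -5456 + 6 = -5450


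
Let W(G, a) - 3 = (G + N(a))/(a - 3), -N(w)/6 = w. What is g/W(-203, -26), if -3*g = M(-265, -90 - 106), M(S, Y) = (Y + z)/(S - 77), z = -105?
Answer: -8729/137484 ≈ -0.063491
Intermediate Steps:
N(w) = -6*w
M(S, Y) = (-105 + Y)/(-77 + S) (M(S, Y) = (Y - 105)/(S - 77) = (-105 + Y)/(-77 + S))
W(G, a) = 3 + (G - 6*a)/(-3 + a) (W(G, a) = 3 + (G - 6*a)/(a - 3) = 3 + (G - 6*a)/(-3 + a))
g = -301/1026 (g = -(-105 + (-90 - 106))/(3*(-77 - 265)) = -(-105 - 196)/(3*(-342)) = -(-1)*(-301)/1026 = -⅓*301/342 = -301/1026 ≈ -0.29337)
g/W(-203, -26) = -301*(-3 - 26)/(-9 - 203 - 3*(-26))/1026 = -301*(-29/(-9 - 203 + 78))/1026 = -301/(1026*((-1/29*(-134)))) = -301/(1026*134/29) = -301/1026*29/134 = -8729/137484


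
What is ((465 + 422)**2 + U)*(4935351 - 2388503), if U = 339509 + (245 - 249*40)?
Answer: 2843716243424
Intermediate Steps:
U = 329794 (U = 339509 + (245 - 9960) = 339509 - 9715 = 329794)
((465 + 422)**2 + U)*(4935351 - 2388503) = ((465 + 422)**2 + 329794)*(4935351 - 2388503) = (887**2 + 329794)*2546848 = (786769 + 329794)*2546848 = 1116563*2546848 = 2843716243424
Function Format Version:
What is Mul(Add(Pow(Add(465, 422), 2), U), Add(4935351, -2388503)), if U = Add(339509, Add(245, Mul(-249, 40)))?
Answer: 2843716243424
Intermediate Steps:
U = 329794 (U = Add(339509, Add(245, -9960)) = Add(339509, -9715) = 329794)
Mul(Add(Pow(Add(465, 422), 2), U), Add(4935351, -2388503)) = Mul(Add(Pow(Add(465, 422), 2), 329794), Add(4935351, -2388503)) = Mul(Add(Pow(887, 2), 329794), 2546848) = Mul(Add(786769, 329794), 2546848) = Mul(1116563, 2546848) = 2843716243424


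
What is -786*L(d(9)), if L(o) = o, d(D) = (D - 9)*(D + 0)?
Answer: 0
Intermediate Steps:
d(D) = D*(-9 + D) (d(D) = (-9 + D)*D = D*(-9 + D))
-786*L(d(9)) = -7074*(-9 + 9) = -7074*0 = -786*0 = 0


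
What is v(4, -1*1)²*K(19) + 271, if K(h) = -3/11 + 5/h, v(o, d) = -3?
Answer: 56621/209 ≈ 270.91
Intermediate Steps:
K(h) = -3/11 + 5/h (K(h) = -3*1/11 + 5/h = -3/11 + 5/h)
v(4, -1*1)²*K(19) + 271 = (-3)²*(-3/11 + 5/19) + 271 = 9*(-3/11 + 5*(1/19)) + 271 = 9*(-3/11 + 5/19) + 271 = 9*(-2/209) + 271 = -18/209 + 271 = 56621/209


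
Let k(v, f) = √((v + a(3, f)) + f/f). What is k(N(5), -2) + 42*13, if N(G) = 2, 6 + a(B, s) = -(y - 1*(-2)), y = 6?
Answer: 546 + I*√11 ≈ 546.0 + 3.3166*I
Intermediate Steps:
a(B, s) = -14 (a(B, s) = -6 - (6 - 1*(-2)) = -6 - (6 + 2) = -6 - 1*8 = -6 - 8 = -14)
k(v, f) = √(-13 + v) (k(v, f) = √((v - 14) + f/f) = √((-14 + v) + 1) = √(-13 + v))
k(N(5), -2) + 42*13 = √(-13 + 2) + 42*13 = √(-11) + 546 = I*√11 + 546 = 546 + I*√11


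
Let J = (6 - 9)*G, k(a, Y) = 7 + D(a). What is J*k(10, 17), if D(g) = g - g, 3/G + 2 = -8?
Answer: 63/10 ≈ 6.3000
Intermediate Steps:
G = -3/10 (G = 3/(-2 - 8) = 3/(-10) = 3*(-⅒) = -3/10 ≈ -0.30000)
D(g) = 0
k(a, Y) = 7 (k(a, Y) = 7 + 0 = 7)
J = 9/10 (J = (6 - 9)*(-3/10) = -3*(-3/10) = 9/10 ≈ 0.90000)
J*k(10, 17) = (9/10)*7 = 63/10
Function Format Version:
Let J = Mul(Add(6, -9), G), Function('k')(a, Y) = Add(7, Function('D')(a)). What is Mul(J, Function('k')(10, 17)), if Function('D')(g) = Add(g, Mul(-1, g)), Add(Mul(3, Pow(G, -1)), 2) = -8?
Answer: Rational(63, 10) ≈ 6.3000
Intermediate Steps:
G = Rational(-3, 10) (G = Mul(3, Pow(Add(-2, -8), -1)) = Mul(3, Pow(-10, -1)) = Mul(3, Rational(-1, 10)) = Rational(-3, 10) ≈ -0.30000)
Function('D')(g) = 0
Function('k')(a, Y) = 7 (Function('k')(a, Y) = Add(7, 0) = 7)
J = Rational(9, 10) (J = Mul(Add(6, -9), Rational(-3, 10)) = Mul(-3, Rational(-3, 10)) = Rational(9, 10) ≈ 0.90000)
Mul(J, Function('k')(10, 17)) = Mul(Rational(9, 10), 7) = Rational(63, 10)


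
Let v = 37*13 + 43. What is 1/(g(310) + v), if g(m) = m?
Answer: 1/834 ≈ 0.0011990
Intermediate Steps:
v = 524 (v = 481 + 43 = 524)
1/(g(310) + v) = 1/(310 + 524) = 1/834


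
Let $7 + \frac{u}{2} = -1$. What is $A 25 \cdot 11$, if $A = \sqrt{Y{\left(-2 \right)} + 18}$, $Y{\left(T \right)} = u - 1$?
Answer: $275$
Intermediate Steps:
$u = -16$ ($u = -14 + 2 \left(-1\right) = -14 - 2 = -16$)
$Y{\left(T \right)} = -17$ ($Y{\left(T \right)} = -16 - 1 = -17$)
$A = 1$ ($A = \sqrt{-17 + 18} = \sqrt{1} = 1$)
$A 25 \cdot 11 = 1 \cdot 25 \cdot 11 = 25 \cdot 11 = 275$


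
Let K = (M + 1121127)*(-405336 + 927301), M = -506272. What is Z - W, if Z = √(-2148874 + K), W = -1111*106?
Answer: 117766 + √320930641201 ≈ 6.8427e+5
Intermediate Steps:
K = 320932790075 (K = (-506272 + 1121127)*(-405336 + 927301) = 614855*521965 = 320932790075)
W = -117766
Z = √320930641201 (Z = √(-2148874 + 320932790075) = √320930641201 ≈ 5.6651e+5)
Z - W = √320930641201 - 1*(-117766) = √320930641201 + 117766 = 117766 + √320930641201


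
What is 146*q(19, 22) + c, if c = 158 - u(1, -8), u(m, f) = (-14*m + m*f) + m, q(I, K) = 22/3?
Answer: 3749/3 ≈ 1249.7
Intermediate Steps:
q(I, K) = 22/3 (q(I, K) = 22*(1/3) = 22/3)
u(m, f) = -13*m + f*m (u(m, f) = (-14*m + f*m) + m = -13*m + f*m)
c = 179 (c = 158 - (-13 - 8) = 158 - (-21) = 158 - 1*(-21) = 158 + 21 = 179)
146*q(19, 22) + c = 146*(22/3) + 179 = 3212/3 + 179 = 3749/3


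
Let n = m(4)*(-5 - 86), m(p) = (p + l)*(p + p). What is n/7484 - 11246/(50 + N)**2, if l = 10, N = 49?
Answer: -46014214/18337671 ≈ -2.5093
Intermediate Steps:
m(p) = 2*p*(10 + p) (m(p) = (p + 10)*(p + p) = (10 + p)*(2*p) = 2*p*(10 + p))
n = -10192 (n = (2*4*(10 + 4))*(-5 - 86) = (2*4*14)*(-91) = 112*(-91) = -10192)
n/7484 - 11246/(50 + N)**2 = -10192/7484 - 11246/(50 + 49)**2 = -10192*1/7484 - 11246/(99**2) = -2548/1871 - 11246/9801 = -46014214/18337671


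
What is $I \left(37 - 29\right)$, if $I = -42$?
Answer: $-336$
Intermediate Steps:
$I \left(37 - 29\right) = - 42 \left(37 - 29\right) = \left(-42\right) 8 = -336$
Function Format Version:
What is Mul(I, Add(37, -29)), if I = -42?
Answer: -336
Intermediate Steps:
Mul(I, Add(37, -29)) = Mul(-42, Add(37, -29)) = Mul(-42, 8) = -336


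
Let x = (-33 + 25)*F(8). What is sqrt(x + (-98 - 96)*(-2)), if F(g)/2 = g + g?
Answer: 2*sqrt(33) ≈ 11.489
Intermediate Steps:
F(g) = 4*g (F(g) = 2*(g + g) = 2*(2*g) = 4*g)
x = -256 (x = (-33 + 25)*(4*8) = -8*32 = -256)
sqrt(x + (-98 - 96)*(-2)) = sqrt(-256 + (-98 - 96)*(-2)) = sqrt(-256 - 194*(-2)) = sqrt(-256 + 388) = sqrt(132) = 2*sqrt(33)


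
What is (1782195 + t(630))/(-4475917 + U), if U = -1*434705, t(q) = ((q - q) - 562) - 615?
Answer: -890509/2455311 ≈ -0.36269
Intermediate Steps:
t(q) = -1177 (t(q) = (0 - 562) - 615 = -562 - 615 = -1177)
U = -434705
(1782195 + t(630))/(-4475917 + U) = (1782195 - 1177)/(-4475917 - 434705) = 1781018/(-4910622) = 1781018*(-1/4910622) = -890509/2455311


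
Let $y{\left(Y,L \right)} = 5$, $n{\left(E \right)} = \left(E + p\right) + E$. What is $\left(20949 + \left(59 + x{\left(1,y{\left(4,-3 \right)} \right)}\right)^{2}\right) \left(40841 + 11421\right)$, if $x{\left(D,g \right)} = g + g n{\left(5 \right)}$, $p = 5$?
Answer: $2104590740$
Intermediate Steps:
$n{\left(E \right)} = 5 + 2 E$ ($n{\left(E \right)} = \left(E + 5\right) + E = \left(5 + E\right) + E = 5 + 2 E$)
$x{\left(D,g \right)} = 16 g$ ($x{\left(D,g \right)} = g + g \left(5 + 2 \cdot 5\right) = g + g \left(5 + 10\right) = g + g 15 = g + 15 g = 16 g$)
$\left(20949 + \left(59 + x{\left(1,y{\left(4,-3 \right)} \right)}\right)^{2}\right) \left(40841 + 11421\right) = \left(20949 + \left(59 + 16 \cdot 5\right)^{2}\right) \left(40841 + 11421\right) = \left(20949 + \left(59 + 80\right)^{2}\right) 52262 = \left(20949 + 139^{2}\right) 52262 = \left(20949 + 19321\right) 52262 = 40270 \cdot 52262 = 2104590740$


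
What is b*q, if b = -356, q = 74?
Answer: -26344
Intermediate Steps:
b*q = -356*74 = -26344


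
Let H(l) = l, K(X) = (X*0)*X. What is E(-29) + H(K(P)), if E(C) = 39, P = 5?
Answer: 39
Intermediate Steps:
K(X) = 0 (K(X) = 0*X = 0)
E(-29) + H(K(P)) = 39 + 0 = 39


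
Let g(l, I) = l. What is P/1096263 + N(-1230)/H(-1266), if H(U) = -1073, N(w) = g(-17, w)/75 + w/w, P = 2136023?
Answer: 1975090433/1014043275 ≈ 1.9477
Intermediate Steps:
N(w) = 58/75 (N(w) = -17/75 + w/w = -17*1/75 + 1 = -17/75 + 1 = 58/75)
P/1096263 + N(-1230)/H(-1266) = 2136023/1096263 + (58/75)/(-1073) = 2136023*(1/1096263) + (58/75)*(-1/1073) = 2136023/1096263 - 2/2775 = 1975090433/1014043275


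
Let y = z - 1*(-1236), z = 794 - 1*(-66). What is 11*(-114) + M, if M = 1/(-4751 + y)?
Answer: -3329371/2655 ≈ -1254.0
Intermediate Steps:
z = 860 (z = 794 + 66 = 860)
y = 2096 (y = 860 - 1*(-1236) = 860 + 1236 = 2096)
M = -1/2655 (M = 1/(-4751 + 2096) = 1/(-2655) = -1/2655 ≈ -0.00037665)
11*(-114) + M = 11*(-114) - 1/2655 = -1254 - 1/2655 = -3329371/2655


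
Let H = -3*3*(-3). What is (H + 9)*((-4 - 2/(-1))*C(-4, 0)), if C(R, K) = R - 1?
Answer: 360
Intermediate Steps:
C(R, K) = -1 + R
H = 27 (H = -9*(-3) = 27)
(H + 9)*((-4 - 2/(-1))*C(-4, 0)) = (27 + 9)*((-4 - 2/(-1))*(-1 - 4)) = 36*((-4 - 2*(-1))*(-5)) = 36*((-4 + 2)*(-5)) = 36*(-2*(-5)) = 36*10 = 360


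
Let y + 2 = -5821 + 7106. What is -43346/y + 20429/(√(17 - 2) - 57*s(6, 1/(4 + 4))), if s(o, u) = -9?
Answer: 679755169/112542194 - 20429*√15/263154 ≈ 5.7393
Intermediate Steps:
y = 1283 (y = -2 + (-5821 + 7106) = -2 + 1285 = 1283)
-43346/y + 20429/(√(17 - 2) - 57*s(6, 1/(4 + 4))) = -43346/1283 + 20429/(√(17 - 2) - 57*(-9)) = -43346*1/1283 + 20429/(√15 + 513) = -43346/1283 + 20429/(513 + √15)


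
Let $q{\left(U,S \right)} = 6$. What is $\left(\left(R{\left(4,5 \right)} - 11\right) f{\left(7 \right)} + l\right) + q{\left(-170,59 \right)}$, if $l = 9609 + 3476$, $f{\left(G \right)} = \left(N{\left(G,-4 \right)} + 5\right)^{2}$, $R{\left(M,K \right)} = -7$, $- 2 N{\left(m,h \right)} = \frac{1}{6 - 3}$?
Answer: $\frac{25341}{2} \approx 12671.0$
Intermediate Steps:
$N{\left(m,h \right)} = - \frac{1}{6}$ ($N{\left(m,h \right)} = - \frac{1}{2 \left(6 - 3\right)} = - \frac{1}{2 \cdot 3} = \left(- \frac{1}{2}\right) \frac{1}{3} = - \frac{1}{6}$)
$f{\left(G \right)} = \frac{841}{36}$ ($f{\left(G \right)} = \left(- \frac{1}{6} + 5\right)^{2} = \left(\frac{29}{6}\right)^{2} = \frac{841}{36}$)
$l = 13085$
$\left(\left(R{\left(4,5 \right)} - 11\right) f{\left(7 \right)} + l\right) + q{\left(-170,59 \right)} = \left(\left(-7 - 11\right) \frac{841}{36} + 13085\right) + 6 = \left(\left(-18\right) \frac{841}{36} + 13085\right) + 6 = \left(- \frac{841}{2} + 13085\right) + 6 = \frac{25329}{2} + 6 = \frac{25341}{2}$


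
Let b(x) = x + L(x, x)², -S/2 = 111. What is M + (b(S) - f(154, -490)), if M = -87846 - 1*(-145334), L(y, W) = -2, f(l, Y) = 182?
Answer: 57088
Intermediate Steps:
S = -222 (S = -2*111 = -222)
M = 57488 (M = -87846 + 145334 = 57488)
b(x) = 4 + x (b(x) = x + (-2)² = x + 4 = 4 + x)
M + (b(S) - f(154, -490)) = 57488 + ((4 - 222) - 1*182) = 57488 + (-218 - 182) = 57488 - 400 = 57088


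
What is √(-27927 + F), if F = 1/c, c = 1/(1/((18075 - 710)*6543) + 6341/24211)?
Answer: I*√23480458548296221540467758645/916944776715 ≈ 167.11*I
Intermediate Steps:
c = 2750834330145/720459339706 (c = 1/((1/6543)/17365 + 6341*(1/24211)) = 1/((1/17365)*(1/6543) + 6341/24211) = 1/(1/113619195 + 6341/24211) = 1/(720459339706/2750834330145) = 2750834330145/720459339706 ≈ 3.8182)
F = 720459339706/2750834330145 (F = 1/(2750834330145/720459339706) = 720459339706/2750834330145 ≈ 0.26191)
√(-27927 + F) = √(-27927 + 720459339706/2750834330145) = √(-76821829878619709/2750834330145) = I*√23480458548296221540467758645/916944776715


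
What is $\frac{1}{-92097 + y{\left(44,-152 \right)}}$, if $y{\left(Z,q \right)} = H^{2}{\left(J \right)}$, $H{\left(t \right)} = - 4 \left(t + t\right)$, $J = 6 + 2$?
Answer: $- \frac{1}{88001} \approx -1.1364 \cdot 10^{-5}$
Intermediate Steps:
$J = 8$
$H{\left(t \right)} = - 8 t$ ($H{\left(t \right)} = - 4 \cdot 2 t = - 8 t$)
$y{\left(Z,q \right)} = 4096$ ($y{\left(Z,q \right)} = \left(\left(-8\right) 8\right)^{2} = \left(-64\right)^{2} = 4096$)
$\frac{1}{-92097 + y{\left(44,-152 \right)}} = \frac{1}{-92097 + 4096} = \frac{1}{-88001} = - \frac{1}{88001}$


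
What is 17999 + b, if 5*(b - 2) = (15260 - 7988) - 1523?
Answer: 95754/5 ≈ 19151.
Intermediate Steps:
b = 5759/5 (b = 2 + ((15260 - 7988) - 1523)/5 = 2 + (7272 - 1523)/5 = 2 + (1/5)*5749 = 2 + 5749/5 = 5759/5 ≈ 1151.8)
17999 + b = 17999 + 5759/5 = 95754/5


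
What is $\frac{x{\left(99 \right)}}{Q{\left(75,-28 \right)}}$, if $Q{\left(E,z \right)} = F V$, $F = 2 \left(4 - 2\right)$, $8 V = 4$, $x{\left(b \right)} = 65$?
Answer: $\frac{65}{2} \approx 32.5$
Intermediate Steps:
$V = \frac{1}{2}$ ($V = \frac{1}{8} \cdot 4 = \frac{1}{2} \approx 0.5$)
$F = 4$ ($F = 2 \cdot 2 = 4$)
$Q{\left(E,z \right)} = 2$ ($Q{\left(E,z \right)} = 4 \cdot \frac{1}{2} = 2$)
$\frac{x{\left(99 \right)}}{Q{\left(75,-28 \right)}} = \frac{65}{2}$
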